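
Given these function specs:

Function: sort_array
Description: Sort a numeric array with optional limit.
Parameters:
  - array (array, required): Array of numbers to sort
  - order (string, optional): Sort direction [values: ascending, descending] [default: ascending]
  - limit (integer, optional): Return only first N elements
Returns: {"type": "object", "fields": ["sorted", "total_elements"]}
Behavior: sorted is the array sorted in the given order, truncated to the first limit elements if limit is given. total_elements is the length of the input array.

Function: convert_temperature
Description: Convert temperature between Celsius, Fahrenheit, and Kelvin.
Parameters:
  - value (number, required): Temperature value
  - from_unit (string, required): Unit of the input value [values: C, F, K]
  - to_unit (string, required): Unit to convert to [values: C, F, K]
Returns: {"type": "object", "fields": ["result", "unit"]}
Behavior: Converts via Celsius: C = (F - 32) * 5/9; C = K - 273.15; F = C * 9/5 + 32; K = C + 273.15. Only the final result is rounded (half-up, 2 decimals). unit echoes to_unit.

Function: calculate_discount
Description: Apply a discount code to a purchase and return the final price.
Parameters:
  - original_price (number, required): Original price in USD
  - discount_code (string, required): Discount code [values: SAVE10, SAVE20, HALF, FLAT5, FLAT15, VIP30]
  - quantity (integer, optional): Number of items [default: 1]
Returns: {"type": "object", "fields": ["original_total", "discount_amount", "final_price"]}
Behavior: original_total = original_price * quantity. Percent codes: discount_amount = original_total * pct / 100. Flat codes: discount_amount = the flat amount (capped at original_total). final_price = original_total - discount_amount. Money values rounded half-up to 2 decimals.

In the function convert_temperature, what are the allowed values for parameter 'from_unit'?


The convert_temperature spec declares:
  - from_unit (string, required): Unit of the input value [values: C, F, K]
Allowed values:
C, F, K


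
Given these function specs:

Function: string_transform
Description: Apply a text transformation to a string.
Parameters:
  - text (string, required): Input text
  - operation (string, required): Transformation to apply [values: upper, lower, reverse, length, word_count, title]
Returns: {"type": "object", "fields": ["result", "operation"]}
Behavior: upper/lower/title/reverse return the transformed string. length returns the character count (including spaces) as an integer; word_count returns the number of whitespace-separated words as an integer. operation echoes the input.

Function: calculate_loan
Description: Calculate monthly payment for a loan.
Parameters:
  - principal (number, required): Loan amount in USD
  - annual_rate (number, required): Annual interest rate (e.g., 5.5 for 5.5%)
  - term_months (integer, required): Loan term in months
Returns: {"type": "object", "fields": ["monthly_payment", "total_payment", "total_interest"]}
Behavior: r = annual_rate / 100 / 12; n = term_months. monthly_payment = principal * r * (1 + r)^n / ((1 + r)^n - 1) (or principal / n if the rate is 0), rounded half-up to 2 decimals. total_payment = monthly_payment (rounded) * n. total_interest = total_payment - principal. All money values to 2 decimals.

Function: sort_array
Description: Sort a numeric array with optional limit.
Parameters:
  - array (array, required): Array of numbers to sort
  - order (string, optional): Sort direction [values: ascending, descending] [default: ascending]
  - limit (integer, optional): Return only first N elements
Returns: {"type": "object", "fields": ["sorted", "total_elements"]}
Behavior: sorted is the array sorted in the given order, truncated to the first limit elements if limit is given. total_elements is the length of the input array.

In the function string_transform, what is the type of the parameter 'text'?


The string_transform spec declares:
  - text (string, required): Input text
Type:
string


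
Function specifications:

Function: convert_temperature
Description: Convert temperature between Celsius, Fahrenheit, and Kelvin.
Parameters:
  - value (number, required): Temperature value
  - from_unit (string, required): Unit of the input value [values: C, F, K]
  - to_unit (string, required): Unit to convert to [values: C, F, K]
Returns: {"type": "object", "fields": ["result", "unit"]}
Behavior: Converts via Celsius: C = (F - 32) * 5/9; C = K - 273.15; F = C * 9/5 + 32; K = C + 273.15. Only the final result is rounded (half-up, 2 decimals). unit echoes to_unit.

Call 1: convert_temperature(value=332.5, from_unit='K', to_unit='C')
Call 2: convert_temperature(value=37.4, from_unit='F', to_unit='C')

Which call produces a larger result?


Call 1:
  To C: 332.5 - 273.15 = 59.35
  Target is C: 59.35
  Round to 2 decimals: 59.35
  -> 59.35 C
Call 2:
  To C: (37.4 - 32) * 5/9 = 3
  Target is C: 3
  Round to 2 decimals: 3.0
  -> 3.0 C
Call 1 (59.35 C)


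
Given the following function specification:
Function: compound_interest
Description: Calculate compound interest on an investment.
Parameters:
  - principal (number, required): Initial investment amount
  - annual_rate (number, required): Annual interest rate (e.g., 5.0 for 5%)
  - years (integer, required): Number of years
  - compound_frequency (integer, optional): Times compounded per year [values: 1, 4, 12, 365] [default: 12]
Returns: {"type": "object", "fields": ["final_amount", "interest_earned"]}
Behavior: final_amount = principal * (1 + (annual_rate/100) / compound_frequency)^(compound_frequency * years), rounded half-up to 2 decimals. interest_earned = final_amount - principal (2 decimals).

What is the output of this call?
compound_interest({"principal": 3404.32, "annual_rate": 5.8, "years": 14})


Defaults applied: compound_frequency=12
rate per period = 5.8/100/12 = 0.004833333333 (keep full precision); periods = 12 * 14 = 168
(1 + 0.004833333333)^168 = 2.24800682
final_amount = 3404.32 * 2.24800682 = 7652.934586 -> 7652.93
interest_earned = 7652.93 - 3404.32 = 4248.61
Output:
{"final_amount": 7652.93, "interest_earned": 4248.61}


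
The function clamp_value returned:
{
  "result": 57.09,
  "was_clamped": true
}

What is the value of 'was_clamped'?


true


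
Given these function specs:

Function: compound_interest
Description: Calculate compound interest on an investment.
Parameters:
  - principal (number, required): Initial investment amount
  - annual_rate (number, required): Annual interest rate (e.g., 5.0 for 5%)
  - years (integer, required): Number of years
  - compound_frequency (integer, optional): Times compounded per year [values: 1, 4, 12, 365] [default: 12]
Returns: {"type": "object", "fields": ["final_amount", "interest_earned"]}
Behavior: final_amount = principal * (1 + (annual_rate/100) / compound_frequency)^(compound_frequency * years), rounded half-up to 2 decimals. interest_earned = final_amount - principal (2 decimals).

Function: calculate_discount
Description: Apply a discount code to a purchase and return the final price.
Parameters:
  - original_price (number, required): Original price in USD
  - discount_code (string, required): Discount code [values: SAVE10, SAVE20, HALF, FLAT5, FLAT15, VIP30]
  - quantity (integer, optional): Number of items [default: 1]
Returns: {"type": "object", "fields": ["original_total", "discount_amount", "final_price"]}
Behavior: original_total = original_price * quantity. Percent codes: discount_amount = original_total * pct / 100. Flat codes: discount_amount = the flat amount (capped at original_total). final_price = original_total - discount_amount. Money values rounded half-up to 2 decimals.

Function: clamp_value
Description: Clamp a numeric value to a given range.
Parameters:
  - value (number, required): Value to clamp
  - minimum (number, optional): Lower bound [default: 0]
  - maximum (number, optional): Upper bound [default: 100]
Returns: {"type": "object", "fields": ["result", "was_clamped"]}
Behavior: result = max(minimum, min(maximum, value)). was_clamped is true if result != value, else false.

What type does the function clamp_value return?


The clamp_value spec declares Returns: {"type": "object", "fields": ["result", "was_clamped"]}
Type:
object


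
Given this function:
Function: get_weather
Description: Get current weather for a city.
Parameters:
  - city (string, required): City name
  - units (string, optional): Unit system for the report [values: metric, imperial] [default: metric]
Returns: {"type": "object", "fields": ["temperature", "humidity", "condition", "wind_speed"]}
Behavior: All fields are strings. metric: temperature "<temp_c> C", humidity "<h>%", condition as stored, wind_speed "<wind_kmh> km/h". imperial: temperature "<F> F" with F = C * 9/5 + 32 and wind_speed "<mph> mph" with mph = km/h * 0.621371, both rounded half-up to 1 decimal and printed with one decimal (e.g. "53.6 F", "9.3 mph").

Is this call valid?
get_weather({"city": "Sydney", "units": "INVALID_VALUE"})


Checking parameter values...
Parameter 'units' has value 'INVALID_VALUE' not in allowed: metric, imperial
Invalid - 'units' must be one of metric, imperial


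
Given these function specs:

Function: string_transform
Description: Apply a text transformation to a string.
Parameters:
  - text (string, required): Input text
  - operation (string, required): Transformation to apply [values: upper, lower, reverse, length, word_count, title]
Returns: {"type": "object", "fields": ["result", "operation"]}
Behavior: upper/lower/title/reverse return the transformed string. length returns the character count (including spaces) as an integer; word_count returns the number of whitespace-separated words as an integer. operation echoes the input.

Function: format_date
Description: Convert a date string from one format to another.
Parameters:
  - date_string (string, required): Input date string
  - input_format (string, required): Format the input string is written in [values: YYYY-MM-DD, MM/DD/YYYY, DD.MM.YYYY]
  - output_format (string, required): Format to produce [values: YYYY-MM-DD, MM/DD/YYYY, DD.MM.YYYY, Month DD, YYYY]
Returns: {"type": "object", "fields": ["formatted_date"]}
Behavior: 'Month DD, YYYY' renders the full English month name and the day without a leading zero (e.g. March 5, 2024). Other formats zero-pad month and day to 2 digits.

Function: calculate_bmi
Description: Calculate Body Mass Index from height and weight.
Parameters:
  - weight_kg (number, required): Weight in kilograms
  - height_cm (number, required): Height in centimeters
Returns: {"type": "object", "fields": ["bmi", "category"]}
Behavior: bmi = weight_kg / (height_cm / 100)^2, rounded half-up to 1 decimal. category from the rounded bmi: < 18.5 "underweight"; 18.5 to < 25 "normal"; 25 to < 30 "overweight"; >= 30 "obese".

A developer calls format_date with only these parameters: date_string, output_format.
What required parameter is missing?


Required parameters: date_string, input_format, output_format
Provided: date_string, output_format
Missing: input_format
input_format


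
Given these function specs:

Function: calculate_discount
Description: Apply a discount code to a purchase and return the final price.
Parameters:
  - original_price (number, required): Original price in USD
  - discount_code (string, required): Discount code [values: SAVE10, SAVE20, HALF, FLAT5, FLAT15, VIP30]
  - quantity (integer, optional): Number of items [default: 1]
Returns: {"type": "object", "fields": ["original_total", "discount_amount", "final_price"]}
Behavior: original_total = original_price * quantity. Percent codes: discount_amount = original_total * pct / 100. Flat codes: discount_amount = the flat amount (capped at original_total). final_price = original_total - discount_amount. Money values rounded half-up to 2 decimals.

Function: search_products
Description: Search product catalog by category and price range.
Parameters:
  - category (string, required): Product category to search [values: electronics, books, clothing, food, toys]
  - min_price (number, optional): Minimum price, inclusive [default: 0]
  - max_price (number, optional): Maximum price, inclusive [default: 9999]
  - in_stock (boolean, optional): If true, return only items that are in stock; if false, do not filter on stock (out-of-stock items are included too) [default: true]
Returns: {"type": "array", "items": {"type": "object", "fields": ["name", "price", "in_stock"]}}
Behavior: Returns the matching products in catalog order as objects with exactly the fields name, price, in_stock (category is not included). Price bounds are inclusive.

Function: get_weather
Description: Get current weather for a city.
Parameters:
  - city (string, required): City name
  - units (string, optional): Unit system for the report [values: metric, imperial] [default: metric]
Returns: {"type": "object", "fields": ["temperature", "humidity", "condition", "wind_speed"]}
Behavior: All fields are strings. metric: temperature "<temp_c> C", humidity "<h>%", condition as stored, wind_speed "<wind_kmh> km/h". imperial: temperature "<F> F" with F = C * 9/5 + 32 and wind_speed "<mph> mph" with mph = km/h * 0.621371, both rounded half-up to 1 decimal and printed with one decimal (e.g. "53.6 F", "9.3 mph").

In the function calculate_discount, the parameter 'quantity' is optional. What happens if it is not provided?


The calculate_discount spec declares:
  - quantity (integer, optional): Number of items [default: 1]
It defaults to 1


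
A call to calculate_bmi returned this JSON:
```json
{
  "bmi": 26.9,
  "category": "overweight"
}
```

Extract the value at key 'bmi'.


26.9


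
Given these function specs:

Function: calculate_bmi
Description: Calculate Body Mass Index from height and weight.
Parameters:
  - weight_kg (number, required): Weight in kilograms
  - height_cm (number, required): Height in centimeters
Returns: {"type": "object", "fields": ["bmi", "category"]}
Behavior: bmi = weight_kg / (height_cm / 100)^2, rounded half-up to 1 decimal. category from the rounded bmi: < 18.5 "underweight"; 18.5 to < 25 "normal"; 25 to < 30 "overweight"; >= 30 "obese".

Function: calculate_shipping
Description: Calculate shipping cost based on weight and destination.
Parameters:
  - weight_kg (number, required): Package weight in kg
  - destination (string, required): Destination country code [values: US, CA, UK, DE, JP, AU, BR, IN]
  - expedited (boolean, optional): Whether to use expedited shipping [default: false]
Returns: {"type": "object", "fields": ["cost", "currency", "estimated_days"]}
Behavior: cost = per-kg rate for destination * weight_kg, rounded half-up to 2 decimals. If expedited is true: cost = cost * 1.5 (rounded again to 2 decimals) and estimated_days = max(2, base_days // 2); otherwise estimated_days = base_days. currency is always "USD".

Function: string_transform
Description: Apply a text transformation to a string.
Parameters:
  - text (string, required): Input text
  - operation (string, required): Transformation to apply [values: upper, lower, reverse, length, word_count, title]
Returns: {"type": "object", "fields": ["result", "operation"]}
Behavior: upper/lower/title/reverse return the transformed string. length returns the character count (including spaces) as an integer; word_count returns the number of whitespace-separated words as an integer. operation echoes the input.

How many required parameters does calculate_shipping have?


Parameters of calculate_shipping: weight_kg (required), destination (required), expedited (optional)
Required count:
2


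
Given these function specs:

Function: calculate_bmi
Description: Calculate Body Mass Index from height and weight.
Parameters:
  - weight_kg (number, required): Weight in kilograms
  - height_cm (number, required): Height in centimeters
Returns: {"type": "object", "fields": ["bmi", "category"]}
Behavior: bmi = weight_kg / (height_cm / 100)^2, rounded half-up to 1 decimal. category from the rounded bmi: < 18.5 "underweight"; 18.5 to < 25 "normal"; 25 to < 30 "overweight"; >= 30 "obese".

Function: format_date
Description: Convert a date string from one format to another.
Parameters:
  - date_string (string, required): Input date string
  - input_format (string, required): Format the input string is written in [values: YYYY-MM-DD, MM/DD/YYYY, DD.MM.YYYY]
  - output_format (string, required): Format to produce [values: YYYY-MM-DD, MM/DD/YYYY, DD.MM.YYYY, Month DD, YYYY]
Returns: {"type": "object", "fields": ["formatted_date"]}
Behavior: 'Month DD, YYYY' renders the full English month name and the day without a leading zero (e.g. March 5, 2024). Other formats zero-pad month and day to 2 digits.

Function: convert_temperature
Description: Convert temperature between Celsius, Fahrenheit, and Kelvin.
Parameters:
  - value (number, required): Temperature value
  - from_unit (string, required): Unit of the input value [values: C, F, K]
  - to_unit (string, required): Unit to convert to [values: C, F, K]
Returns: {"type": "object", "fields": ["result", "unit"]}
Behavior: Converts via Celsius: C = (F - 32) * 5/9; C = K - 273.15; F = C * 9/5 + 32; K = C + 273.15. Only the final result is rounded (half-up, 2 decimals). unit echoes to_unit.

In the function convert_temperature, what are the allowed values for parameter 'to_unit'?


The convert_temperature spec declares:
  - to_unit (string, required): Unit to convert to [values: C, F, K]
Allowed values:
C, F, K


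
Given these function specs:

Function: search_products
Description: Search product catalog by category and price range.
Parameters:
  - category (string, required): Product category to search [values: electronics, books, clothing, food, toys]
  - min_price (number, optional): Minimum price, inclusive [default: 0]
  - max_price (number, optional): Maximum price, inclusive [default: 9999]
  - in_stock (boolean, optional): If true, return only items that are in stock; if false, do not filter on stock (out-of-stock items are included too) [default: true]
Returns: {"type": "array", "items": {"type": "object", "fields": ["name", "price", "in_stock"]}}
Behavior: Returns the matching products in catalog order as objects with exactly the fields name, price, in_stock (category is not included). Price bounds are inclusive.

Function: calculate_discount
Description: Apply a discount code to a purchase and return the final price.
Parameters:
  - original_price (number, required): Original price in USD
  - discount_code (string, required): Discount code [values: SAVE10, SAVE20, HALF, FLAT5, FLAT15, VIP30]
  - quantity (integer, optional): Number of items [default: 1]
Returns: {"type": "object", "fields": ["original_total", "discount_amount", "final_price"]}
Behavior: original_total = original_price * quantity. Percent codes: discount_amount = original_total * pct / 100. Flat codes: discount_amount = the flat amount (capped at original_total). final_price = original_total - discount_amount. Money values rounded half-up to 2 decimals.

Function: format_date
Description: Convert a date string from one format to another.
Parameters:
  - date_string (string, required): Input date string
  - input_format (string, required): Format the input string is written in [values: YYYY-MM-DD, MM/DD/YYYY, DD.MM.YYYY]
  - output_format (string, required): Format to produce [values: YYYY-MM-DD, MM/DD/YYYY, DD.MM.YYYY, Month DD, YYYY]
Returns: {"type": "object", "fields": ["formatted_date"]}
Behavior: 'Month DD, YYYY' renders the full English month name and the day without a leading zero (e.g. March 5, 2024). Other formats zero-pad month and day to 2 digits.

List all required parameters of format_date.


Parameters of format_date and their required/optional flag:
  date_string: required
  input_format: required
  output_format: required
date_string, input_format, output_format


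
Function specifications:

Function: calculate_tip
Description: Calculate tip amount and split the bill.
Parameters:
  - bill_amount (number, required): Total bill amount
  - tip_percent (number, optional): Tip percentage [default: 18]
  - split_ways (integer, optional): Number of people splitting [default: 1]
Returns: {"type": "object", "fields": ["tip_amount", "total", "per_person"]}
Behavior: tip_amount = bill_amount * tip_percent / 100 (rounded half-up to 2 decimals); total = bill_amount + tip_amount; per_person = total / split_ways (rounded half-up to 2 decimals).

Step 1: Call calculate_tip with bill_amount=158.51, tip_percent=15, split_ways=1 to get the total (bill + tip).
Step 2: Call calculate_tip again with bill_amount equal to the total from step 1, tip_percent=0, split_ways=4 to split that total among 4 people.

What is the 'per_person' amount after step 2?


Step 1: calculate_tip(bill_amount=158.51, tip_percent=15, split_ways=1)
  tip_amount = 158.51 * 15/100 = 23.7765 -> 23.78
  total = 158.51 + 23.78 = 182.29
  per_person = 182.29 / 1 = 182.29 -> 182.29
  -> total = 182.29
Step 2: calculate_tip(bill_amount=182.29, tip_percent=0, split_ways=4)
  tip_amount = 182.29 * 0/100 = 0 -> 0.00
  total = 182.29 + 0.00 = 182.29
  per_person = 182.29 / 4 = 45.5725 -> 45.57
  -> per_person = 45.57
$45.57


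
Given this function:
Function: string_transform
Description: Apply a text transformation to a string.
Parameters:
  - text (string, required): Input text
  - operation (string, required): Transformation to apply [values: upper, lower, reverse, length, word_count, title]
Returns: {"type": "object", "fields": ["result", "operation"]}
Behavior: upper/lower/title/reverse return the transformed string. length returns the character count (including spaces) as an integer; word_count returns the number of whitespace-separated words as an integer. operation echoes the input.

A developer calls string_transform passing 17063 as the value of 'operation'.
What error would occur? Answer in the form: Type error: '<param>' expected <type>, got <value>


Spec: 'operation' is declared as string; 17063 is an integer.
Type error: 'operation' expected string, got 17063


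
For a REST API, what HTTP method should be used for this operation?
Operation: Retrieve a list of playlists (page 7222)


GET = read, POST = create, PUT = update/replace, DELETE = remove
This operation is a read.
GET


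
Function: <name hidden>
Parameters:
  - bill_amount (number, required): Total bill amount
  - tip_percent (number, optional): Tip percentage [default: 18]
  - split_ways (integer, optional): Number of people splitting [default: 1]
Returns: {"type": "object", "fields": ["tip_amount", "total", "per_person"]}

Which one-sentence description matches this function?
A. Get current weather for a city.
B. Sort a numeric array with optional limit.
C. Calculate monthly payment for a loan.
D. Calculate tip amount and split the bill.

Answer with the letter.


Parameters bill_amount, tip_percent, split_ways and return ["tip_amount", "total", "per_person"] fit: Calculate tip amount and split the bill.
D


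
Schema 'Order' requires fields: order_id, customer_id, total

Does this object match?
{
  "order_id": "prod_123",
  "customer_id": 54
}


Checking required fields...
Missing: total
Invalid - missing required field 'total'


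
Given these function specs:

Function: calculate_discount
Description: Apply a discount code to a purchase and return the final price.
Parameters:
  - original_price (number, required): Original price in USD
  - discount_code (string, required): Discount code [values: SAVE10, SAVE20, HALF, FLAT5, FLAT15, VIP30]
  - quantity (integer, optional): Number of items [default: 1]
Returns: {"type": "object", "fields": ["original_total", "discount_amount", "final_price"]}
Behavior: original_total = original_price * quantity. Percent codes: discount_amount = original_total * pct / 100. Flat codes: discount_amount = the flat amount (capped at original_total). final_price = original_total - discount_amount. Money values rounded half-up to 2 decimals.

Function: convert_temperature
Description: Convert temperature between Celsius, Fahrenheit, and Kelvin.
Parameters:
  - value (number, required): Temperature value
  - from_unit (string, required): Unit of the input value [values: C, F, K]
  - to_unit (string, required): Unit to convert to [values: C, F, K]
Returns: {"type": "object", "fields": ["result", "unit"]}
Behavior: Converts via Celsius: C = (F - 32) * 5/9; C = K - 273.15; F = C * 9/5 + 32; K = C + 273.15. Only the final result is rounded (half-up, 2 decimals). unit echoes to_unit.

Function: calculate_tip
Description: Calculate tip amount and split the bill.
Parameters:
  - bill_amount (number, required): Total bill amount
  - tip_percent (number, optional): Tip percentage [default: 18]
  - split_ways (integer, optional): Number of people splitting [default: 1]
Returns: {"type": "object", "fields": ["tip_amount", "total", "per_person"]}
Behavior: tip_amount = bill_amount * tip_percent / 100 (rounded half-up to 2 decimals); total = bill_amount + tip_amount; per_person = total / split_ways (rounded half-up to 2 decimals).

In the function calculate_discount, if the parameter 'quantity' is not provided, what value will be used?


The calculate_discount spec declares:
  - quantity (integer, optional): Number of items [default: 1]
Default:
1


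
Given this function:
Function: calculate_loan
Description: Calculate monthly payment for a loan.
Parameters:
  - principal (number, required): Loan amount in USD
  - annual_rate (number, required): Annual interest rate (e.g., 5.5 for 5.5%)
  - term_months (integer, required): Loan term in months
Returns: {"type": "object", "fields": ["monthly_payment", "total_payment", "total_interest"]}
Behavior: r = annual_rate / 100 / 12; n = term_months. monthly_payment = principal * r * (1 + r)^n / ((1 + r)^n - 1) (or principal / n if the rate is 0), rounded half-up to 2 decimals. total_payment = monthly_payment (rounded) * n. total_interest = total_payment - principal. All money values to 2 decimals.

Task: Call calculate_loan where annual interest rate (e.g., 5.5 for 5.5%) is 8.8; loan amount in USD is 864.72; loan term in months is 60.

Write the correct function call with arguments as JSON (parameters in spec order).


Mapping each described value to its parameter name:
  'Annual interest rate (e.g., 5.5 for 5.5%)' -> annual_rate = 8.8
  'Loan amount in USD' -> principal = 864.72
  'Loan term in months' -> term_months = 60
calculate_loan({"principal": 864.72, "annual_rate": 8.8, "term_months": 60})


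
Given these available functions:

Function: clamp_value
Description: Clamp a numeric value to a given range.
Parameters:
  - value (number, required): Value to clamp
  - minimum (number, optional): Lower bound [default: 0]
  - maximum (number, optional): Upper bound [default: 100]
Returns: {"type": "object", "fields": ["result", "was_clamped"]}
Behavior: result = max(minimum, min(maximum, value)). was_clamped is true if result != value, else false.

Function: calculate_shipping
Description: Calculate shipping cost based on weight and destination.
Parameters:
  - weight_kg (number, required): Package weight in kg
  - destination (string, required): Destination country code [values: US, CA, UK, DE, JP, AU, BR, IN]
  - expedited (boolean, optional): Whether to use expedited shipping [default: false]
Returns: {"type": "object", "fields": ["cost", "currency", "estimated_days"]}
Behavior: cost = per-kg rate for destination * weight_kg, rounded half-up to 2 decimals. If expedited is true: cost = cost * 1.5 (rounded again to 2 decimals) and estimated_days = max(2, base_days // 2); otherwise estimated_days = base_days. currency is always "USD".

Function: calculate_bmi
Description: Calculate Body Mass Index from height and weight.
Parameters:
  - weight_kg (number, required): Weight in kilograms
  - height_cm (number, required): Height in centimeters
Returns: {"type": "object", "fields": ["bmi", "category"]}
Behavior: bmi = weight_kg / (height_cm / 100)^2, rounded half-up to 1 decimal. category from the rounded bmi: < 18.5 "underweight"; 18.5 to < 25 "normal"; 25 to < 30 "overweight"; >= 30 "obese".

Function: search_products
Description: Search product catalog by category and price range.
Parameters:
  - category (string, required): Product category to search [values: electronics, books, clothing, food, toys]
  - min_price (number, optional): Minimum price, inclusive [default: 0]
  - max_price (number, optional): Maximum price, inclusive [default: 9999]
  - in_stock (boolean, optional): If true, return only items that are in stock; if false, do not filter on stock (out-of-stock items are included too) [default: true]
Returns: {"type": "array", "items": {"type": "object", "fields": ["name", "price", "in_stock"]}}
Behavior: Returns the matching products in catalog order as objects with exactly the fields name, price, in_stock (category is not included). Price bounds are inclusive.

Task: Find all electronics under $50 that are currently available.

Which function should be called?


The task needs a function whose description is: Search product catalog by category and price range.
search_products


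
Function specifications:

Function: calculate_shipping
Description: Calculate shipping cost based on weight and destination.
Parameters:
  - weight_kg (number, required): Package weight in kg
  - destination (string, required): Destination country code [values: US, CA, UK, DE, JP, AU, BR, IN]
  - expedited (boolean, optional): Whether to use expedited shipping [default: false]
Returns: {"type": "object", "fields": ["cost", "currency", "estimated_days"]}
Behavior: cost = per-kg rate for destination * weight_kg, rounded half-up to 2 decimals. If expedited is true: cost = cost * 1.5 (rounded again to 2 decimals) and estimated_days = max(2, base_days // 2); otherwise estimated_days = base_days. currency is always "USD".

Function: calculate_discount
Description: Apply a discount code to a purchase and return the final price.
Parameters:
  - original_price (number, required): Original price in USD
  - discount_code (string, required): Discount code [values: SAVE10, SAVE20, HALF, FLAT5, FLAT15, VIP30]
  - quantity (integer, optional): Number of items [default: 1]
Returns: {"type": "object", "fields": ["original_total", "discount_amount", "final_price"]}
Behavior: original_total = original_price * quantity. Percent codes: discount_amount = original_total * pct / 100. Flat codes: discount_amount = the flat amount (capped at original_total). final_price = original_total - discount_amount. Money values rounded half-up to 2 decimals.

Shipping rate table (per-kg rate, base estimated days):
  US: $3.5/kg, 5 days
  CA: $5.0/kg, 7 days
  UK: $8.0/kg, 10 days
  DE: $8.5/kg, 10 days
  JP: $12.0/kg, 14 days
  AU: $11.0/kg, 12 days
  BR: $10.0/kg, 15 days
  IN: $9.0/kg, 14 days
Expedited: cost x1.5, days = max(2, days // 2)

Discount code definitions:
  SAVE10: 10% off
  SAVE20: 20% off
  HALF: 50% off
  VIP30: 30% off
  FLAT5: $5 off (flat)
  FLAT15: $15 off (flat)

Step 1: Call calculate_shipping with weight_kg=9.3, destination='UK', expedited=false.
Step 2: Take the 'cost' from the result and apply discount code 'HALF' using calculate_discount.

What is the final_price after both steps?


Step 1: calculate_shipping(weight_kg=9.3, destination=UK, expedited=false)
  Rate for UK: $8.0/kg, base 10 days
  cost = 8.0 * 9.3 = 74.4 -> 74.40
  expedited not set/false: estimated_days = 10
  -> cost = 74.40 USD
Step 2: calculate_discount(original_price=74.4, discount_code=HALF, quantity=1)
  original_total = 74.4 * 1 = 74.40
  HALF = 50% off: discount_amount = 74.40 * 50/100 = 37.2 -> 37.20
  final_price = 74.40 - 37.20 = 37.20
  -> final_price = 37.20
$37.20


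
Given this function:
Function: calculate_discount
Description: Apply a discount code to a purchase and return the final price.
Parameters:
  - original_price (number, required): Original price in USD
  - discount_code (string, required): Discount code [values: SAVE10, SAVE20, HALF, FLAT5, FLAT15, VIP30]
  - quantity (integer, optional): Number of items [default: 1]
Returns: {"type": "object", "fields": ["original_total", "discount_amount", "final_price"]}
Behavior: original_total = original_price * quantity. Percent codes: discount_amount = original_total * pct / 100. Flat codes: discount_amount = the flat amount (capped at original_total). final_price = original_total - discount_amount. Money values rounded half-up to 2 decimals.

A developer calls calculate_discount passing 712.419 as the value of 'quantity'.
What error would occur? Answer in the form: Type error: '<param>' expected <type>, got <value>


Spec: 'quantity' is declared as integer; 712.419 is a non-integer number.
Type error: 'quantity' expected integer, got 712.419


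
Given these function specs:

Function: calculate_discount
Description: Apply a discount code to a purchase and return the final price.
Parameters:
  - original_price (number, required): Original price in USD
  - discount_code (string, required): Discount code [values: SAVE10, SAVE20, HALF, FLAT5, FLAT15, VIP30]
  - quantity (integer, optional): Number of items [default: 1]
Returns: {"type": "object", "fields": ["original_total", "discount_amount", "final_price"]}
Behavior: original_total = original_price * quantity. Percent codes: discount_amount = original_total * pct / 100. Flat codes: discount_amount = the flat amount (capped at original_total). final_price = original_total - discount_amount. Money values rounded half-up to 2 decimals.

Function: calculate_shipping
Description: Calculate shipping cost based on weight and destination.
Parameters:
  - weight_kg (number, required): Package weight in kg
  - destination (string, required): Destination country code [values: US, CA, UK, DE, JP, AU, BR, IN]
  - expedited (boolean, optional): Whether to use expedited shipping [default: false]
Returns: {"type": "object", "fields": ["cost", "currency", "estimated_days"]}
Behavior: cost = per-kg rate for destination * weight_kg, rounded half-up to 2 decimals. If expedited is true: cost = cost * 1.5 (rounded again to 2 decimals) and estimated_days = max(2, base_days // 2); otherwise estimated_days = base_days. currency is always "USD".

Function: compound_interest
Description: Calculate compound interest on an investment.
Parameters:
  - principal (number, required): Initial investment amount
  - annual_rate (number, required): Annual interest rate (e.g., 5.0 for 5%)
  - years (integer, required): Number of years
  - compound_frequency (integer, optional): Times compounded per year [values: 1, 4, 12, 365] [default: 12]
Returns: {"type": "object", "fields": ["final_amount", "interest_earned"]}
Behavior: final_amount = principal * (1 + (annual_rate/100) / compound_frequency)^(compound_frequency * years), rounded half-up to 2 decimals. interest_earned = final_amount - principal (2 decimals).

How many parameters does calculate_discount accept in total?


Parameters of calculate_discount: original_price (required), discount_code (required), quantity (optional)
Total:
3


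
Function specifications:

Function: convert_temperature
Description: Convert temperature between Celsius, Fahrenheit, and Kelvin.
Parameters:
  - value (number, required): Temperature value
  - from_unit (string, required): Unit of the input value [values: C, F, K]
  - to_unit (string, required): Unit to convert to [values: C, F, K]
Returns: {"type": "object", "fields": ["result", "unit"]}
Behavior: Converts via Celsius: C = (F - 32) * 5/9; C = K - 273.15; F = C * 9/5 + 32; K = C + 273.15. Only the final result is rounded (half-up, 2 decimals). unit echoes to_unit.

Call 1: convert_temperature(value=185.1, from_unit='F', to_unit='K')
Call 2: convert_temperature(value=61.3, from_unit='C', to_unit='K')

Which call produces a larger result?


Call 1:
  To C: (185.1 - 32) * 5/9 = 85.055556
  To K: 85.055556 + 273.15 = 358.205556
  Round to 2 decimals: 358.21
  -> 358.21 K
Call 2:
  Input already in C: 61.3
  To K: 61.3 + 273.15 = 334.45
  Round to 2 decimals: 334.45
  -> 334.45 K
Call 1 (358.21 K)


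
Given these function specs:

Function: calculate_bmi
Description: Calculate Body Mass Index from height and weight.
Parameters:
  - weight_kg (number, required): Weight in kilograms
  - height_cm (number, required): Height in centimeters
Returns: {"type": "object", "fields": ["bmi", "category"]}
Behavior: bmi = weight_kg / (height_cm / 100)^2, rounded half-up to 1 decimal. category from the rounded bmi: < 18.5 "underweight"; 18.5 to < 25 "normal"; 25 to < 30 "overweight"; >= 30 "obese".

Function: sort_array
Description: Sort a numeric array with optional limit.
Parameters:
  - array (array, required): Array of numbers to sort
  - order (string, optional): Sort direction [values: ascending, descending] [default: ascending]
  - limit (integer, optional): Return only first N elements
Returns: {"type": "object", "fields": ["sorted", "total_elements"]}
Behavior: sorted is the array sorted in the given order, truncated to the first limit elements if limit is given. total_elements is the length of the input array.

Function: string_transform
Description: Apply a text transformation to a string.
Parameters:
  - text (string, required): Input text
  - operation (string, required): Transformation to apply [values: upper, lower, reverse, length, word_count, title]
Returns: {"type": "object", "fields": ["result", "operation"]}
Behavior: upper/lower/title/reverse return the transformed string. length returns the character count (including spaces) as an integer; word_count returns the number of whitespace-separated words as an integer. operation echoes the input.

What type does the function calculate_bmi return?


The calculate_bmi spec declares Returns: {"type": "object", "fields": ["bmi", "category"]}
Type:
object


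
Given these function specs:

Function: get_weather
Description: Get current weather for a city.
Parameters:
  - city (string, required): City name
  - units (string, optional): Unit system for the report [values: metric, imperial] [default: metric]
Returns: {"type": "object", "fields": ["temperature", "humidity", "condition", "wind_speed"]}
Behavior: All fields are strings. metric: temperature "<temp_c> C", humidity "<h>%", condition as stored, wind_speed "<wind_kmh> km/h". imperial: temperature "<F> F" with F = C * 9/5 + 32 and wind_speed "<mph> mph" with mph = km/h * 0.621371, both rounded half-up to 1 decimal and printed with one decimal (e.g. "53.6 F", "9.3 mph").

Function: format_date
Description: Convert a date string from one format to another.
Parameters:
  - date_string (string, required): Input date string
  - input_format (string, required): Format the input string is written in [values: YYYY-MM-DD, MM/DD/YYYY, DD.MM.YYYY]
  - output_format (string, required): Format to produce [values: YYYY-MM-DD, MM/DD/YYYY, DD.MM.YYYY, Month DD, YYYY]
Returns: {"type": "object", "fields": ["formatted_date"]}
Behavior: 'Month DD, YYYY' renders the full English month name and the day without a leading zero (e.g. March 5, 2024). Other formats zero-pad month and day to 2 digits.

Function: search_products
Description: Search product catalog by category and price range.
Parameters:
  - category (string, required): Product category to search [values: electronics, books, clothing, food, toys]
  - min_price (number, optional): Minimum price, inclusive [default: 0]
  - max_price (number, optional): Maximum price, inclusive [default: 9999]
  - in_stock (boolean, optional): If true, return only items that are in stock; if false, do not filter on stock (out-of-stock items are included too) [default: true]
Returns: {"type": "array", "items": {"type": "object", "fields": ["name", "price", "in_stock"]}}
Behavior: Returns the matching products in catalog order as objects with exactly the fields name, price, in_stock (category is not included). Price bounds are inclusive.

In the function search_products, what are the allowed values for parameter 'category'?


The search_products spec declares:
  - category (string, required): Product category to search [values: electronics, books, clothing, food, toys]
Allowed values:
electronics, books, clothing, food, toys


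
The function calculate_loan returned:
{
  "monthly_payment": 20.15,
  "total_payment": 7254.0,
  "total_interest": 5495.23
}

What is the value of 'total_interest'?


5495.23


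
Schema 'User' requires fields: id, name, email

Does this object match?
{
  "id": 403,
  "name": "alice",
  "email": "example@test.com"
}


Checking required fields... All present.
Valid - all required fields present
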